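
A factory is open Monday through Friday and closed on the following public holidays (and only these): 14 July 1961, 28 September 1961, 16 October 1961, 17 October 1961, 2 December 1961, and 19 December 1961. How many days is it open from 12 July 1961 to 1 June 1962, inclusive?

12 July 1961 is a Wednesday.
The range spans 325 days (inclusive of both endpoints).
325 = 7 × 46 + 3, so there are 46 full weeks plus 3 extra days.
Each full week contributes 5 weekdays (Mon–Fri): 46 × 5 = 230.
The 3 extra days are Wednesday, Thursday, Friday — 3 of them qualify.
Total: 230 + 3 = 233.
Holidays: 14 July 1961 (Fri); 28 September 1961 (Thu); 16 October 1961 (Mon); 17 October 1961 (Tue); 2 December 1961 (Sat); 19 December 1961 (Tue).
5 of the 6 holidays fall on weekdays; the rest are weekends and were already excluded.
Business days: 233 − 5 = 228.

228 business days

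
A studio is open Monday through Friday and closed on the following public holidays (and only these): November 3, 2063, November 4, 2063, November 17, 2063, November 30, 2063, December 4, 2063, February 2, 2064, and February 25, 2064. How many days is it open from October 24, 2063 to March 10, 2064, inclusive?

96

October 24, 2063 is a Wednesday.
From October 24, 2063 to March 10, 2064 is 139 days inclusive.
139 = 7 × 19 + 6, so there are 19 full weeks plus 6 extra days.
Each full week contributes 5 weekdays (Mon–Fri): 19 × 5 = 95.
The 6 extra days are Wednesday, Thursday, Friday, Saturday, Sunday, Monday — 4 of them qualify.
Total: 95 + 4 = 99.
Holidays: November 3, 2063 (Sat); November 4, 2063 (Sun); November 17, 2063 (Sat); November 30, 2063 (Fri); December 4, 2063 (Tue); February 2, 2064 (Sat); February 25, 2064 (Mon).
3 of the 7 holidays fall on weekdays; the rest are weekends and were already excluded.
Business days: 99 − 3 = 96.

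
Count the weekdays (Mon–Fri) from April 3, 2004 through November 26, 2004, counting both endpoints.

April 3, 2004 is a Saturday.
From April 3, 2004 to November 26, 2004 is 238 days inclusive.
238 = 7 × 34, so the span is exactly 34 full weeks.
Each full week contributes 5 weekdays (Mon–Fri): 34 × 5 = 170.

170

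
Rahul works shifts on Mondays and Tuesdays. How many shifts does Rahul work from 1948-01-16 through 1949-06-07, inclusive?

146

1948-01-16 is a Friday.
From 1948-01-16 to 1949-06-07 is 509 days inclusive.
509 = 7 × 72 + 5, so there are 72 full weeks plus 5 extra days.
Each full week contributes 2 days from the set (Mon, Tue): 72 × 2 = 144.
The 5 extra days are Fri, Sat, Sun, Mon, Tue — 2 of them qualify.
Total: 144 + 2 = 146.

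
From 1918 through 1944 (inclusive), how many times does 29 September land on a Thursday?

4

Day of week of September 29 in each year:
1918: Sun, 1919: Mon, 1920: Wed, 1921: Thu ✓, 1922: Fri, 1923: Sat, 1924: Mon, 1925: Tue, 1926: Wed, 1927: Thu ✓, 1928: Sat, 1929: Sun, 1930: Mon, 1931: Tue, 1932: Thu ✓, 1933: Fri, 1934: Sat, 1935: Sun, 1936: Tue, 1937: Wed, 1938: Thu ✓, 1939: Fri, 1940: Sun, 1941: Mon, 1942: Tue, 1943: Wed, 1944: Fri
Thursdays: 1921, 1927, 1932, 1938.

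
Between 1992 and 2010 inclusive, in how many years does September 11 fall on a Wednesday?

Day of week of September 11 in each year:
1992: Fri, 1993: Sat, 1994: Sun, 1995: Mon, 1996: Wed ✓, 1997: Thu, 1998: Fri, 1999: Sat, 2000: Mon, 2001: Tue, 2002: Wed ✓, 2003: Thu, 2004: Sat, 2005: Sun, 2006: Mon, 2007: Tue, 2008: Thu, 2009: Fri, 2010: Sat
Wednesdays: 1996, 2002.

2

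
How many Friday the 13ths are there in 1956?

The 13th falls on a Friday when the month's 13th has weekday Fri.
Jan 13 is Fri ✓; Feb 13 is Mon; Mar 13 is Tue; Apr 13 is Fri ✓; May 13 is Sun; Jun 13 is Wed; Jul 13 is Fri ✓; Aug 13 is Mon; Sep 13 is Thu; Oct 13 is Sat; Nov 13 is Tue; Dec 13 is Thu.
Friday the 13ths: Jan, Apr, Jul.

3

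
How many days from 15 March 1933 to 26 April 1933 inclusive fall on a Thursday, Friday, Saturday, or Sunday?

24

15 March 1933 is a Wednesday.
From 15 March 1933 to 26 April 1933 is 43 days inclusive.
43 = 7 × 6 + 1, so there are 6 full weeks plus 1 extra day.
Each full week contributes 4 days from the set (Thu, Fri, Sat, Sun): 6 × 4 = 24.
The 1 extra day is Wednesday — none qualify.
Total: 24 + 0 = 24.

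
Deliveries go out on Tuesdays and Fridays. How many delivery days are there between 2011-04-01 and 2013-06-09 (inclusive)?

2011-04-01 is a Friday.
That's 801 days from start to end, counting both.
801 = 7 × 114 + 3, so there are 114 full weeks plus 3 extra days.
Each full week contributes 2 days from the set (Tue, Fri): 114 × 2 = 228.
The 3 extra days are Fri, Sat, Sun — 1 of them qualifies.
Total: 228 + 1 = 229.

229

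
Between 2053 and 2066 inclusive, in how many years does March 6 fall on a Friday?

2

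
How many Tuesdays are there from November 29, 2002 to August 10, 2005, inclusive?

141

November 29, 2002 is a Friday.
That's 986 days from start to end, counting both.
986 = 7 × 140 + 6, so there are 140 full weeks plus 6 extra days.
Each full week contributes one Tuesday: 140 so far.
The 6 extra days are Fri, Sat, Sun, Mon, Tue, Wed — 1 of them qualifies.
Total: 140 + 1 = 141.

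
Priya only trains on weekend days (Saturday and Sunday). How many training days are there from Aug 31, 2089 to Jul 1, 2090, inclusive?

87

Aug 31, 2089 is a Wednesday.
That's 305 days from start to end, counting both.
305 = 7 × 43 + 4, so there are 43 full weeks plus 4 extra days.
Each full week contributes 2 weekend days (Sat, Sun): 43 × 2 = 86.
The 4 extra days are Wed, Thu, Fri, Sat — 1 of them qualifies.
Total: 86 + 1 = 87.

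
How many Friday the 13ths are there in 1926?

1

The 13th falls on a Friday when the month's 13th has weekday Fri.
Jan 13 is Wed; Feb 13 is Sat; Mar 13 is Sat; Apr 13 is Tue; May 13 is Thu; Jun 13 is Sun; Jul 13 is Tue; Aug 13 is Fri ✓; Sep 13 is Mon; Oct 13 is Wed; Nov 13 is Sat; Dec 13 is Mon.
Friday the 13ths: Aug.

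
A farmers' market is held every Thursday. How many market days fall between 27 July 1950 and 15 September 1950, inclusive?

8

27 July 1950 is a Thursday.
That's 51 days from start to end, counting both.
51 = 7 × 7 + 2, so there are 7 full weeks plus 2 extra days.
Each full week contributes one Thursday: 7 so far.
The 2 extra days are Thursday, Friday — 1 of them qualifies.
Total: 7 + 1 = 8.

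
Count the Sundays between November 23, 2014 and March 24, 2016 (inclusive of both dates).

70 Sundays

November 23, 2014 is a Sunday.
The range spans 488 days (inclusive of both endpoints).
488 = 7 × 69 + 5, so there are 69 full weeks plus 5 extra days.
Each full week contributes one Sunday: 69 so far.
The 5 extra days are Sun, Mon, Tue, Wed, Thu — 1 of them qualifies.
Total: 69 + 1 = 70.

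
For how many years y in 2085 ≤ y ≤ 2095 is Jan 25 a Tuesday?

Day of week of January 25 in each year:
2085: Thu, 2086: Fri, 2087: Sat, 2088: Sun, 2089: Tue ✓, 2090: Wed, 2091: Thu, 2092: Fri, 2093: Sun, 2094: Mon, 2095: Tue ✓
Tuesdays: 2089, 2095.

2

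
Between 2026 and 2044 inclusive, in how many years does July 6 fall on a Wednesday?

3

Day of week of July 6 in each year:
2026: Mon, 2027: Tue, 2028: Thu, 2029: Fri, 2030: Sat, 2031: Sun, 2032: Tue, 2033: Wed ✓, 2034: Thu, 2035: Fri, 2036: Sun, 2037: Mon, 2038: Tue, 2039: Wed ✓, 2040: Fri, 2041: Sat, 2042: Sun, 2043: Mon, 2044: Wed ✓
Wednesdays: 2033, 2039, 2044.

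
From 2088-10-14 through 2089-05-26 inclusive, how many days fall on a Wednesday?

2088-10-14 is a Thursday.
That's 225 days from start to end, counting both.
225 = 7 × 32 + 1, so there are 32 full weeks plus 1 extra day.
Each full week contributes one Wednesday: 32 so far.
The 1 extra day is Thu — none qualify.
Total: 32 + 0 = 32.

32 Wednesdays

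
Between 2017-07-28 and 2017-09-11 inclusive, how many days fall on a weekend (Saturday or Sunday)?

2017-07-28 is a Friday.
That's 46 days from start to end, counting both.
46 = 7 × 6 + 4, so there are 6 full weeks plus 4 extra days.
Each full week contributes 2 weekend days (Sat, Sun): 6 × 2 = 12.
The 4 extra days are Friday, Saturday, Sunday, Monday — 2 of them qualify.
Total: 12 + 2 = 14.

14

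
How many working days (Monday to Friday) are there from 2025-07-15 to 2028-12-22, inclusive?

899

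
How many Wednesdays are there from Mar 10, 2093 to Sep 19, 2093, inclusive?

28

Mar 10, 2093 is a Tuesday.
The range spans 194 days (inclusive of both endpoints).
194 = 7 × 27 + 5, so there are 27 full weeks plus 5 extra days.
Each full week contributes one Wednesday: 27 so far.
The 5 extra days are Tuesday, Wednesday, Thursday, Friday, Saturday — 1 of them qualifies.
Total: 27 + 1 = 28.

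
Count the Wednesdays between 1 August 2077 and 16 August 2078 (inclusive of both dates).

1 August 2077 is a Sunday.
The range spans 381 days (inclusive of both endpoints).
381 = 7 × 54 + 3, so there are 54 full weeks plus 3 extra days.
Each full week contributes one Wednesday: 54 so far.
The 3 extra days are Sunday, Monday, Tuesday — none qualify.
Total: 54 + 0 = 54.

54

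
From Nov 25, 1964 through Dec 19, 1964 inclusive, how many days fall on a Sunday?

Nov 25, 1964 is a Wednesday.
The range spans 25 days (inclusive of both endpoints).
25 = 7 × 3 + 4, so there are 3 full weeks plus 4 extra days.
Each full week contributes one Sunday: 3 so far.
The 4 extra days are Wed, Thu, Fri, Sat — none qualify.
Total: 3 + 0 = 3.

3 Sundays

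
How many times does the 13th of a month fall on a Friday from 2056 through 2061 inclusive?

9

Friday-the-13ths by year:
2056: Oct
2057: Apr, Jul
2058: Sep, Dec
2059: Jun
2060: Feb, Aug
2061: May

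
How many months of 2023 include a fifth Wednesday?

4

A month has five Wednesdays exactly when Wednesday falls within its first (length − 28) days.
Jan: 31 days, starts Sun → 5 of Sun, Mon, Tue
Feb: 28 days, starts Wed → 5 of (none)
Mar: 31 days, starts Wed → 5 of Wed, Thu, Fri ✓
Apr: 30 days, starts Sat → 5 of Sat, Sun
May: 31 days, starts Mon → 5 of Mon, Tue, Wed ✓
Jun: 30 days, starts Thu → 5 of Thu, Fri
Jul: 31 days, starts Sat → 5 of Sat, Sun, Mon
Aug: 31 days, starts Tue → 5 of Tue, Wed, Thu ✓
Sep: 30 days, starts Fri → 5 of Fri, Sat
Oct: 31 days, starts Sun → 5 of Sun, Mon, Tue
Nov: 30 days, starts Wed → 5 of Wed, Thu ✓
Dec: 31 days, starts Fri → 5 of Fri, Sat, Sun
Months with five Wednesdays: Mar, May, Aug, Nov.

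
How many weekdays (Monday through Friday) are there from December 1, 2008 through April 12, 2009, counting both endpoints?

December 1, 2008 is a Monday.
The range spans 133 days (inclusive of both endpoints).
133 = 7 × 19, so the span is exactly 19 full weeks.
Each full week contributes 5 weekdays (Mon–Fri): 19 × 5 = 95.

95 weekdays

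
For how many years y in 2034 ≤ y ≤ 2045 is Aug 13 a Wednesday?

Day of week of August 13 in each year:
2034: Sun, 2035: Mon, 2036: Wed ✓, 2037: Thu, 2038: Fri, 2039: Sat, 2040: Mon, 2041: Tue, 2042: Wed ✓, 2043: Thu, 2044: Sat, 2045: Sun
Wednesdays: 2036, 2042.

2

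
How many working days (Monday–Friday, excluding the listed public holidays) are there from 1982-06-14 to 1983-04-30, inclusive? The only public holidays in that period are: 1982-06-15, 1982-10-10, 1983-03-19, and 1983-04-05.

228 working days

1982-06-14 is a Monday.
That's 321 days from start to end, counting both.
321 = 7 × 45 + 6, so there are 45 full weeks plus 6 extra days.
Each full week contributes 5 weekdays (Mon–Fri): 45 × 5 = 225.
The 6 extra days are Monday, Tuesday, Wednesday, Thursday, Friday, Saturday — 5 of them qualify.
Total: 225 + 5 = 230.
Holidays: 1982-06-15 (Tue); 1982-10-10 (Sun); 1983-03-19 (Sat); 1983-04-05 (Tue).
2 of the 4 holidays fall on weekdays; the rest are weekends and were already excluded.
Business days: 230 − 2 = 228.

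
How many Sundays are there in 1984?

53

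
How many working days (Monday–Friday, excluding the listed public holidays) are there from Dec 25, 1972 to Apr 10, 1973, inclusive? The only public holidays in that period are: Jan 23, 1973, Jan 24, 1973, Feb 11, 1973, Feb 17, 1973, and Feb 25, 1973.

75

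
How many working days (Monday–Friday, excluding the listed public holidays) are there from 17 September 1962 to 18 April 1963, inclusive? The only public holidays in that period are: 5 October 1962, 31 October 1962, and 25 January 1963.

151 working days

17 September 1962 is a Monday.
From 17 September 1962 to 18 April 1963 is 214 days inclusive.
214 = 7 × 30 + 4, so there are 30 full weeks plus 4 extra days.
Each full week contributes 5 weekdays (Mon–Fri): 30 × 5 = 150.
The 4 extra days are Monday, Tuesday, Wednesday, Thursday — 4 of them qualify.
Total: 150 + 4 = 154.
Holidays: 5 October 1962 (Fri); 31 October 1962 (Wed); 25 January 1963 (Fri).
All 3 holidays fall on weekdays, so subtract 3.
Business days: 154 − 3 = 151.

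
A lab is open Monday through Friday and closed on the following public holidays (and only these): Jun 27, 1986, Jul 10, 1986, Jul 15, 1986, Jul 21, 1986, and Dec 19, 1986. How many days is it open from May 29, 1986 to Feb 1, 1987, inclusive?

172

May 29, 1986 is a Thursday.
That's 249 days from start to end, counting both.
249 = 7 × 35 + 4, so there are 35 full weeks plus 4 extra days.
Each full week contributes 5 weekdays (Mon–Fri): 35 × 5 = 175.
The 4 extra days are Thu, Fri, Sat, Sun — 2 of them qualify.
Total: 175 + 2 = 177.
Holidays: Jun 27, 1986 (Fri); Jul 10, 1986 (Thu); Jul 15, 1986 (Tue); Jul 21, 1986 (Mon); Dec 19, 1986 (Fri).
All 5 holidays fall on weekdays, so subtract 5.
Business days: 177 − 5 = 172.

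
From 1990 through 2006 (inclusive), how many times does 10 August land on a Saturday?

3

Day of week of August 10 in each year:
1990: Fri, 1991: Sat ✓, 1992: Mon, 1993: Tue, 1994: Wed, 1995: Thu, 1996: Sat ✓, 1997: Sun, 1998: Mon, 1999: Tue, 2000: Thu, 2001: Fri, 2002: Sat ✓, 2003: Sun, 2004: Tue, 2005: Wed, 2006: Thu
Saturdays: 1991, 1996, 2002.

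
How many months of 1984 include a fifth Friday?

A month has five Fridays exactly when Friday falls within its first (length − 28) days.
Jan: 31 days, starts Sun → 5 of Sun, Mon, Tue
Feb: 29 days, starts Wed → 5 of Wed
Mar: 31 days, starts Thu → 5 of Thu, Fri, Sat ✓
Apr: 30 days, starts Sun → 5 of Sun, Mon
May: 31 days, starts Tue → 5 of Tue, Wed, Thu
Jun: 30 days, starts Fri → 5 of Fri, Sat ✓
Jul: 31 days, starts Sun → 5 of Sun, Mon, Tue
Aug: 31 days, starts Wed → 5 of Wed, Thu, Fri ✓
Sep: 30 days, starts Sat → 5 of Sat, Sun
Oct: 31 days, starts Mon → 5 of Mon, Tue, Wed
Nov: 30 days, starts Thu → 5 of Thu, Fri ✓
Dec: 31 days, starts Sat → 5 of Sat, Sun, Mon
Months with five Fridays: Mar, Jun, Aug, Nov.

4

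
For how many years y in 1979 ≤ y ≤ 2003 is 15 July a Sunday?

4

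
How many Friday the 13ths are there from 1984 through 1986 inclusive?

6

Friday-the-13ths by year:
1984: Jan, Apr, Jul
1985: Sep, Dec
1986: Jun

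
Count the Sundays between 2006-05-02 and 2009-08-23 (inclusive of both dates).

2006-05-02 is a Tuesday.
From 2006-05-02 to 2009-08-23 is 1210 days inclusive.
1210 = 7 × 172 + 6, so there are 172 full weeks plus 6 extra days.
Each full week contributes one Sunday: 172 so far.
The 6 extra days are Tuesday, Wednesday, Thursday, Friday, Saturday, Sunday — 1 of them qualifies.
Total: 172 + 1 = 173.

173 Sundays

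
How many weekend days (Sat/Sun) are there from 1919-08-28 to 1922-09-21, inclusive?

320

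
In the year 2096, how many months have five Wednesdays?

A month has five Wednesdays exactly when Wednesday falls within its first (length − 28) days.
Jan: 31 days, starts Sun → 5 of Sun, Mon, Tue
Feb: 29 days, starts Wed → 5 of Wed ✓
Mar: 31 days, starts Thu → 5 of Thu, Fri, Sat
Apr: 30 days, starts Sun → 5 of Sun, Mon
May: 31 days, starts Tue → 5 of Tue, Wed, Thu ✓
Jun: 30 days, starts Fri → 5 of Fri, Sat
Jul: 31 days, starts Sun → 5 of Sun, Mon, Tue
Aug: 31 days, starts Wed → 5 of Wed, Thu, Fri ✓
Sep: 30 days, starts Sat → 5 of Sat, Sun
Oct: 31 days, starts Mon → 5 of Mon, Tue, Wed ✓
Nov: 30 days, starts Thu → 5 of Thu, Fri
Dec: 31 days, starts Sat → 5 of Sat, Sun, Mon
Months with five Wednesdays: Feb, May, Aug, Oct.

4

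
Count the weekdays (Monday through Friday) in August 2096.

2096-08-01 is a Wednesday.
From 2096-08-01 to 2096-08-31 is 31 days inclusive.
31 = 7 × 4 + 3, so there are 4 full weeks plus 3 extra days.
Each full week contributes 5 weekdays (Mon–Fri): 4 × 5 = 20.
The 3 extra days are Wednesday, Thursday, Friday — 3 of them qualify.
Total: 20 + 3 = 23.

23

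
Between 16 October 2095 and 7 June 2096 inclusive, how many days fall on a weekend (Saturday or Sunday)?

67

16 October 2095 is a Sunday.
That's 236 days from start to end, counting both.
236 = 7 × 33 + 5, so there are 33 full weeks plus 5 extra days.
Each full week contributes 2 weekend days (Sat, Sun): 33 × 2 = 66.
The 5 extra days are Sunday, Monday, Tuesday, Wednesday, Thursday — 1 of them qualifies.
Total: 66 + 1 = 67.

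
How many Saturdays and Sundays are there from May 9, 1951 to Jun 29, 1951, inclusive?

14

May 9, 1951 is a Wednesday.
The range spans 52 days (inclusive of both endpoints).
52 = 7 × 7 + 3, so there are 7 full weeks plus 3 extra days.
Each full week contributes 2 weekend days (Sat, Sun): 7 × 2 = 14.
The 3 extra days are Wed, Thu, Fri — none qualify.
Total: 14 + 0 = 14.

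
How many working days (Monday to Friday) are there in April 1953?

22

Apr 1, 1953 is a Wednesday.
The range spans 30 days (inclusive of both endpoints).
30 = 7 × 4 + 2, so there are 4 full weeks plus 2 extra days.
Each full week contributes 5 weekdays (Mon–Fri): 4 × 5 = 20.
The 2 extra days are Wed, Thu — 2 of them qualify.
Total: 20 + 2 = 22.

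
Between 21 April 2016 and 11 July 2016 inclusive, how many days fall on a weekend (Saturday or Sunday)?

21 April 2016 is a Thursday.
That's 82 days from start to end, counting both.
82 = 7 × 11 + 5, so there are 11 full weeks plus 5 extra days.
Each full week contributes 2 weekend days (Sat, Sun): 11 × 2 = 22.
The 5 extra days are Thu, Fri, Sat, Sun, Mon — 2 of them qualify.
Total: 22 + 2 = 24.

24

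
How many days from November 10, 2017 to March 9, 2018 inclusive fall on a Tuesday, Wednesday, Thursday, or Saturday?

November 10, 2017 is a Friday.
The range spans 120 days (inclusive of both endpoints).
120 = 7 × 17 + 1, so there are 17 full weeks plus 1 extra day.
Each full week contributes 4 days from the set (Tue, Wed, Thu, Sat): 17 × 4 = 68.
The 1 extra day is Friday — none qualify.
Total: 68 + 0 = 68.

68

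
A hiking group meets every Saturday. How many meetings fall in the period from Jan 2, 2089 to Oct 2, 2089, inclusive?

Jan 2, 2089 is a Sunday.
The range spans 274 days (inclusive of both endpoints).
274 = 7 × 39 + 1, so there are 39 full weeks plus 1 extra day.
Each full week contributes one Saturday: 39 so far.
The 1 extra day is Sunday — none qualify.
Total: 39 + 0 = 39.

39 Saturdays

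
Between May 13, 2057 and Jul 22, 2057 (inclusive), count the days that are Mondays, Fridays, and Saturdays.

May 13, 2057 is a Sunday.
That's 71 days from start to end, counting both.
71 = 7 × 10 + 1, so there are 10 full weeks plus 1 extra day.
Each full week contributes 3 days from the set (Mon, Fri, Sat): 10 × 3 = 30.
The 1 extra day is Sunday — none qualify.
Total: 30 + 0 = 30.

30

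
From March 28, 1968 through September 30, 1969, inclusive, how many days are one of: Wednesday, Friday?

March 28, 1968 is a Thursday.
The range spans 552 days (inclusive of both endpoints).
552 = 7 × 78 + 6, so there are 78 full weeks plus 6 extra days.
Each full week contributes 2 days from the set (Wed, Fri): 78 × 2 = 156.
The 6 extra days are Thu, Fri, Sat, Sun, Mon, Tue — 1 of them qualifies.
Total: 156 + 1 = 157.

157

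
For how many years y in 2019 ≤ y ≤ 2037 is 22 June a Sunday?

3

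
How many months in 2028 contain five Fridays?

A month has five Fridays exactly when Friday falls within its first (length − 28) days.
Jan: 31 days, starts Sat → 5 of Sat, Sun, Mon
Feb: 29 days, starts Tue → 5 of Tue
Mar: 31 days, starts Wed → 5 of Wed, Thu, Fri ✓
Apr: 30 days, starts Sat → 5 of Sat, Sun
May: 31 days, starts Mon → 5 of Mon, Tue, Wed
Jun: 30 days, starts Thu → 5 of Thu, Fri ✓
Jul: 31 days, starts Sat → 5 of Sat, Sun, Mon
Aug: 31 days, starts Tue → 5 of Tue, Wed, Thu
Sep: 30 days, starts Fri → 5 of Fri, Sat ✓
Oct: 31 days, starts Sun → 5 of Sun, Mon, Tue
Nov: 30 days, starts Wed → 5 of Wed, Thu
Dec: 31 days, starts Fri → 5 of Fri, Sat, Sun ✓
Months with five Fridays: Mar, Jun, Sep, Dec.

4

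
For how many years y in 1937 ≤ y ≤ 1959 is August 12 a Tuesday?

Day of week of August 12 in each year:
1937: Thu, 1938: Fri, 1939: Sat, 1940: Mon, 1941: Tue ✓, 1942: Wed, 1943: Thu, 1944: Sat, 1945: Sun, 1946: Mon, 1947: Tue ✓, 1948: Thu, 1949: Fri, 1950: Sat, 1951: Sun, 1952: Tue ✓, 1953: Wed, 1954: Thu, 1955: Fri, 1956: Sun, 1957: Mon, 1958: Tue ✓, 1959: Wed
Tuesdays: 1941, 1947, 1952, 1958.

4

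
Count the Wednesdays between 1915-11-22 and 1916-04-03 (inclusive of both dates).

19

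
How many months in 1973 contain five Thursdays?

4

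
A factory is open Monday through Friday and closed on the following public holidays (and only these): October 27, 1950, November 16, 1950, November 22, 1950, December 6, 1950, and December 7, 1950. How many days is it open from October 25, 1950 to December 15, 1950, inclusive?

October 25, 1950 is a Wednesday.
The range spans 52 days (inclusive of both endpoints).
52 = 7 × 7 + 3, so there are 7 full weeks plus 3 extra days.
Each full week contributes 5 weekdays (Mon–Fri): 7 × 5 = 35.
The 3 extra days are Wed, Thu, Fri — 3 of them qualify.
Total: 35 + 3 = 38.
Holidays: October 27, 1950 (Fri); November 16, 1950 (Thu); November 22, 1950 (Wed); December 6, 1950 (Wed); December 7, 1950 (Thu).
All 5 holidays fall on weekdays, so subtract 5.
Business days: 38 − 5 = 33.

33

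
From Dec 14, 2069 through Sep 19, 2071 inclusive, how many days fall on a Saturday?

Dec 14, 2069 is a Saturday.
From Dec 14, 2069 to Sep 19, 2071 is 645 days inclusive.
645 = 7 × 92 + 1, so there are 92 full weeks plus 1 extra day.
Each full week contributes one Saturday: 92 so far.
The 1 extra day is Saturday — 1 of them qualifies.
Total: 92 + 1 = 93.

93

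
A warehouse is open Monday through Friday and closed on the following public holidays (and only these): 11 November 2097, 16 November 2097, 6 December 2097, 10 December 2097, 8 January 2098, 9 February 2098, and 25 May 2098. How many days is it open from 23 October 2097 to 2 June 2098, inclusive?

155

23 October 2097 is a Wednesday.
From 23 October 2097 to 2 June 2098 is 223 days inclusive.
223 = 7 × 31 + 6, so there are 31 full weeks plus 6 extra days.
Each full week contributes 5 weekdays (Mon–Fri): 31 × 5 = 155.
The 6 extra days are Wednesday, Thursday, Friday, Saturday, Sunday, Monday — 4 of them qualify.
Total: 155 + 4 = 159.
Holidays: 11 November 2097 (Mon); 16 November 2097 (Sat); 6 December 2097 (Fri); 10 December 2097 (Tue); 8 January 2098 (Wed); 9 February 2098 (Sun); 25 May 2098 (Sun).
4 of the 7 holidays fall on weekdays; the rest are weekends and were already excluded.
Business days: 159 − 4 = 155.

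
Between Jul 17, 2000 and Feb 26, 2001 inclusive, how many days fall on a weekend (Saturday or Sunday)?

64

Jul 17, 2000 is a Monday.
The range spans 225 days (inclusive of both endpoints).
225 = 7 × 32 + 1, so there are 32 full weeks plus 1 extra day.
Each full week contributes 2 weekend days (Sat, Sun): 32 × 2 = 64.
The 1 extra day is Mon — none qualify.
Total: 64 + 0 = 64.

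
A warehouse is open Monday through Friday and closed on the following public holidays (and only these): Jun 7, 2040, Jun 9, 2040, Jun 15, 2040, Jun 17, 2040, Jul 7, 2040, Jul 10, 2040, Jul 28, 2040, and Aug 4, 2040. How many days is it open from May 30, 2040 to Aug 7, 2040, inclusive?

47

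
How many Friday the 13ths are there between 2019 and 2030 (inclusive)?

20

Friday-the-13ths by year:
2019: Sep, Dec
2020: Mar, Nov
2021: Aug
2022: May
2023: Jan, Oct
2024: Sep, Dec
2025: Jun
2026: Feb, Mar, Nov
2027: Aug
2028: Oct
2029: Apr, Jul
2030: Sep, Dec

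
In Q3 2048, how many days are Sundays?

13

1 July 2048 is a Wednesday.
From 1 July 2048 to 30 September 2048 is 92 days inclusive.
92 = 7 × 13 + 1, so there are 13 full weeks plus 1 extra day.
Each full week contributes one Sunday: 13 so far.
The 1 extra day is Wed — none qualify.
Total: 13 + 0 = 13.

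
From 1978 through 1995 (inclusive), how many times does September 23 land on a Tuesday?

2

Day of week of September 23 in each year:
1978: Sat, 1979: Sun, 1980: Tue ✓, 1981: Wed, 1982: Thu, 1983: Fri, 1984: Sun, 1985: Mon, 1986: Tue ✓, 1987: Wed, 1988: Fri, 1989: Sat, 1990: Sun, 1991: Mon, 1992: Wed, 1993: Thu, 1994: Fri, 1995: Sat
Tuesdays: 1980, 1986.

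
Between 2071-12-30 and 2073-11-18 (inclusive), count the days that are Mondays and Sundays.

2071-12-30 is a Wednesday.
The range spans 690 days (inclusive of both endpoints).
690 = 7 × 98 + 4, so there are 98 full weeks plus 4 extra days.
Each full week contributes 2 days from the set (Mon, Sun): 98 × 2 = 196.
The 4 extra days are Wednesday, Thursday, Friday, Saturday — none qualify.
Total: 196 + 0 = 196.

196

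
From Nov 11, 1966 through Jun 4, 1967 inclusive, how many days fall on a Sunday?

Nov 11, 1966 is a Friday.
That's 206 days from start to end, counting both.
206 = 7 × 29 + 3, so there are 29 full weeks plus 3 extra days.
Each full week contributes one Sunday: 29 so far.
The 3 extra days are Fri, Sat, Sun — 1 of them qualifies.
Total: 29 + 1 = 30.

30 Sundays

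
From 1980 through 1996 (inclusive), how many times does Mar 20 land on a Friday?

3

Day of week of March 20 in each year:
1980: Thu, 1981: Fri ✓, 1982: Sat, 1983: Sun, 1984: Tue, 1985: Wed, 1986: Thu, 1987: Fri ✓, 1988: Sun, 1989: Mon, 1990: Tue, 1991: Wed, 1992: Fri ✓, 1993: Sat, 1994: Sun, 1995: Mon, 1996: Wed
Fridays: 1981, 1987, 1992.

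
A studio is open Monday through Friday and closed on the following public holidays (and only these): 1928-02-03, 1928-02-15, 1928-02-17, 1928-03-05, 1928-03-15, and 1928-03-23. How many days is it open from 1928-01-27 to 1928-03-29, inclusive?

1928-01-27 is a Friday.
The range spans 63 days (inclusive of both endpoints).
63 = 7 × 9, so the span is exactly 9 full weeks.
Each full week contributes 5 weekdays (Mon–Fri): 9 × 5 = 45.
Holidays: 1928-02-03 (Fri); 1928-02-15 (Wed); 1928-02-17 (Fri); 1928-03-05 (Mon); 1928-03-15 (Thu); 1928-03-23 (Fri).
All 6 holidays fall on weekdays, so subtract 6.
Business days: 45 − 6 = 39.

39 working days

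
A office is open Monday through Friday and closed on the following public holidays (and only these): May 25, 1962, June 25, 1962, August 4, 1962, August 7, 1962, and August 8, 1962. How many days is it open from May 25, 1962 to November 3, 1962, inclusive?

May 25, 1962 is a Friday.
The range spans 163 days (inclusive of both endpoints).
163 = 7 × 23 + 2, so there are 23 full weeks plus 2 extra days.
Each full week contributes 5 weekdays (Mon–Fri): 23 × 5 = 115.
The 2 extra days are Fri, Sat — 1 of them qualifies.
Total: 115 + 1 = 116.
Holidays: May 25, 1962 (Fri); June 25, 1962 (Mon); August 4, 1962 (Sat); August 7, 1962 (Tue); August 8, 1962 (Wed).
4 of the 5 holidays fall on weekdays; the rest are weekends and were already excluded.
Business days: 116 − 4 = 112.

112 working days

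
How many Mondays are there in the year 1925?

January 1, 1925 is a Thursday.
That's 365 days from start to end, counting both.
365 = 7 × 52 + 1, so there are 52 full weeks plus 1 extra day.
Each full week contributes one Monday: 52 so far.
The 1 extra day is Thu — none qualify.
Total: 52 + 0 = 52.

52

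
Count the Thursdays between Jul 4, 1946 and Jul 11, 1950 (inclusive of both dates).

210 Thursdays

Jul 4, 1946 is a Thursday.
The range spans 1469 days (inclusive of both endpoints).
1469 = 7 × 209 + 6, so there are 209 full weeks plus 6 extra days.
Each full week contributes one Thursday: 209 so far.
The 6 extra days are Thu, Fri, Sat, Sun, Mon, Tue — 1 of them qualifies.
Total: 209 + 1 = 210.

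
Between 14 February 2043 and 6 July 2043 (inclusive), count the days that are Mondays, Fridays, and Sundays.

14 February 2043 is a Saturday.
That's 143 days from start to end, counting both.
143 = 7 × 20 + 3, so there are 20 full weeks plus 3 extra days.
Each full week contributes 3 days from the set (Mon, Fri, Sun): 20 × 3 = 60.
The 3 extra days are Saturday, Sunday, Monday — 2 of them qualify.
Total: 60 + 2 = 62.

62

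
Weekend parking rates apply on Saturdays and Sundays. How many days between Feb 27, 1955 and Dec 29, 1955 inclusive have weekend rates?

Feb 27, 1955 is a Sunday.
That's 306 days from start to end, counting both.
306 = 7 × 43 + 5, so there are 43 full weeks plus 5 extra days.
Each full week contributes 2 weekend days (Sat, Sun): 43 × 2 = 86.
The 5 extra days are Sun, Mon, Tue, Wed, Thu — 1 of them qualifies.
Total: 86 + 1 = 87.

87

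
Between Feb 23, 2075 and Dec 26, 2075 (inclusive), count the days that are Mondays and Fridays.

Feb 23, 2075 is a Saturday.
That's 307 days from start to end, counting both.
307 = 7 × 43 + 6, so there are 43 full weeks plus 6 extra days.
Each full week contributes 2 days from the set (Mon, Fri): 43 × 2 = 86.
The 6 extra days are Saturday, Sunday, Monday, Tuesday, Wednesday, Thursday — 1 of them qualifies.
Total: 86 + 1 = 87.

87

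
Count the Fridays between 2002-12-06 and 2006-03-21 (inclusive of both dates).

2002-12-06 is a Friday.
That's 1202 days from start to end, counting both.
1202 = 7 × 171 + 5, so there are 171 full weeks plus 5 extra days.
Each full week contributes one Friday: 171 so far.
The 5 extra days are Fri, Sat, Sun, Mon, Tue — 1 of them qualifies.
Total: 171 + 1 = 172.

172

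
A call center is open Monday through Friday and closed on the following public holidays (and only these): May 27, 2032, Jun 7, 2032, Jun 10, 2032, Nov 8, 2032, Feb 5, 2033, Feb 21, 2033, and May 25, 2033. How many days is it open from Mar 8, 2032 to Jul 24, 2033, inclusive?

Mar 8, 2032 is a Monday.
From Mar 8, 2032 to Jul 24, 2033 is 504 days inclusive.
504 = 7 × 72, so the span is exactly 72 full weeks.
Each full week contributes 5 weekdays (Mon–Fri): 72 × 5 = 360.
Holidays: May 27, 2032 (Thu); Jun 7, 2032 (Mon); Jun 10, 2032 (Thu); Nov 8, 2032 (Mon); Feb 5, 2033 (Sat); Feb 21, 2033 (Mon); May 25, 2033 (Wed).
6 of the 7 holidays fall on weekdays; the rest are weekends and were already excluded.
Business days: 360 − 6 = 354.

354 business days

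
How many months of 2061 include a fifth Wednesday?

4

A month has five Wednesdays exactly when Wednesday falls within its first (length − 28) days.
Jan: 31 days, starts Sat → 5 of Sat, Sun, Mon
Feb: 28 days, starts Tue → 5 of (none)
Mar: 31 days, starts Tue → 5 of Tue, Wed, Thu ✓
Apr: 30 days, starts Fri → 5 of Fri, Sat
May: 31 days, starts Sun → 5 of Sun, Mon, Tue
Jun: 30 days, starts Wed → 5 of Wed, Thu ✓
Jul: 31 days, starts Fri → 5 of Fri, Sat, Sun
Aug: 31 days, starts Mon → 5 of Mon, Tue, Wed ✓
Sep: 30 days, starts Thu → 5 of Thu, Fri
Oct: 31 days, starts Sat → 5 of Sat, Sun, Mon
Nov: 30 days, starts Tue → 5 of Tue, Wed ✓
Dec: 31 days, starts Thu → 5 of Thu, Fri, Sat
Months with five Wednesdays: Mar, Jun, Aug, Nov.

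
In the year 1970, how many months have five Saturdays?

4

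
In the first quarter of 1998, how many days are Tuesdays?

13

1998-01-01 is a Thursday.
The range spans 90 days (inclusive of both endpoints).
90 = 7 × 12 + 6, so there are 12 full weeks plus 6 extra days.
Each full week contributes one Tuesday: 12 so far.
The 6 extra days are Thu, Fri, Sat, Sun, Mon, Tue — 1 of them qualifies.
Total: 12 + 1 = 13.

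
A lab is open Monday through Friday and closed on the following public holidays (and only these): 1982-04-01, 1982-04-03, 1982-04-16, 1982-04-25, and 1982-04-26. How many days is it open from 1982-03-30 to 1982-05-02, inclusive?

1982-03-30 is a Tuesday.
The range spans 34 days (inclusive of both endpoints).
34 = 7 × 4 + 6, so there are 4 full weeks plus 6 extra days.
Each full week contributes 5 weekdays (Mon–Fri): 4 × 5 = 20.
The 6 extra days are Tuesday, Wednesday, Thursday, Friday, Saturday, Sunday — 4 of them qualify.
Total: 20 + 4 = 24.
Holidays: 1982-04-01 (Thu); 1982-04-03 (Sat); 1982-04-16 (Fri); 1982-04-25 (Sun); 1982-04-26 (Mon).
3 of the 5 holidays fall on weekdays; the rest are weekends and were already excluded.
Business days: 24 − 3 = 21.

21 business days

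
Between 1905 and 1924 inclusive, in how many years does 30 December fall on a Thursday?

3

Day of week of December 30 in each year:
1905: Sat, 1906: Sun, 1907: Mon, 1908: Wed, 1909: Thu ✓, 1910: Fri, 1911: Sat, 1912: Mon, 1913: Tue, 1914: Wed, 1915: Thu ✓, 1916: Sat, 1917: Sun, 1918: Mon, 1919: Tue, 1920: Thu ✓, 1921: Fri, 1922: Sat, 1923: Sun, 1924: Tue
Thursdays: 1909, 1915, 1920.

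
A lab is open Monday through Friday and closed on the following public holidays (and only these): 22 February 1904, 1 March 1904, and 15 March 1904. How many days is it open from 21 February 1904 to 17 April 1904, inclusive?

21 February 1904 is a Sunday.
The range spans 57 days (inclusive of both endpoints).
57 = 7 × 8 + 1, so there are 8 full weeks plus 1 extra day.
Each full week contributes 5 weekdays (Mon–Fri): 8 × 5 = 40.
The 1 extra day is Sunday — none qualify.
Total: 40 + 0 = 40.
Holidays: 22 February 1904 (Mon); 1 March 1904 (Tue); 15 March 1904 (Tue).
All 3 holidays fall on weekdays, so subtract 3.
Business days: 40 − 3 = 37.

37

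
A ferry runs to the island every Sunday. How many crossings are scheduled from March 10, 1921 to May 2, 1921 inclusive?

March 10, 1921 is a Thursday.
That's 54 days from start to end, counting both.
54 = 7 × 7 + 5, so there are 7 full weeks plus 5 extra days.
Each full week contributes one Sunday: 7 so far.
The 5 extra days are Thursday, Friday, Saturday, Sunday, Monday — 1 of them qualifies.
Total: 7 + 1 = 8.

8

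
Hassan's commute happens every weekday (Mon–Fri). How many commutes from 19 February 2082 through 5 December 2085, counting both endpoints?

19 February 2082 is a Thursday.
That's 1386 days from start to end, counting both.
1386 = 7 × 198, so the span is exactly 198 full weeks.
Each full week contributes 5 weekdays (Mon–Fri): 198 × 5 = 990.
Total: 990.

990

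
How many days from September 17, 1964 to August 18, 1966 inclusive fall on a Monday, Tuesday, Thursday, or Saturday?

401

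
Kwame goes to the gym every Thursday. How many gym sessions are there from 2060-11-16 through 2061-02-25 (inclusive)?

15 Thursdays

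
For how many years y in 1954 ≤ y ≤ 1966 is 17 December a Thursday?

Day of week of December 17 in each year:
1954: Fri, 1955: Sat, 1956: Mon, 1957: Tue, 1958: Wed, 1959: Thu ✓, 1960: Sat, 1961: Sun, 1962: Mon, 1963: Tue, 1964: Thu ✓, 1965: Fri, 1966: Sat
Thursdays: 1959, 1964.

2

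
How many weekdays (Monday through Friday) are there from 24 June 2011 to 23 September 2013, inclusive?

587

24 June 2011 is a Friday.
The range spans 823 days (inclusive of both endpoints).
823 = 7 × 117 + 4, so there are 117 full weeks plus 4 extra days.
Each full week contributes 5 weekdays (Mon–Fri): 117 × 5 = 585.
The 4 extra days are Fri, Sat, Sun, Mon — 2 of them qualify.
Total: 585 + 2 = 587.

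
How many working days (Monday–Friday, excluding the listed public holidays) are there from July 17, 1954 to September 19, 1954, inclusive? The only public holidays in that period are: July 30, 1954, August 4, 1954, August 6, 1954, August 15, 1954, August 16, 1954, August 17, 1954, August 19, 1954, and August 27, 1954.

38 working days

July 17, 1954 is a Saturday.
From July 17, 1954 to September 19, 1954 is 65 days inclusive.
65 = 7 × 9 + 2, so there are 9 full weeks plus 2 extra days.
Each full week contributes 5 weekdays (Mon–Fri): 9 × 5 = 45.
The 2 extra days are Sat, Sun — none qualify.
Total: 45 + 0 = 45.
Holidays: July 30, 1954 (Fri); August 4, 1954 (Wed); August 6, 1954 (Fri); August 15, 1954 (Sun); August 16, 1954 (Mon); August 17, 1954 (Tue); August 19, 1954 (Thu); August 27, 1954 (Fri).
7 of the 8 holidays fall on weekdays; the rest are weekends and were already excluded.
Business days: 45 − 7 = 38.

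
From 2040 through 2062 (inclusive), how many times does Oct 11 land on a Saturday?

Day of week of October 11 in each year:
2040: Thu, 2041: Fri, 2042: Sat ✓, 2043: Sun, 2044: Tue, 2045: Wed, 2046: Thu, 2047: Fri, 2048: Sun, 2049: Mon, 2050: Tue, 2051: Wed, 2052: Fri, 2053: Sat ✓, 2054: Sun, 2055: Mon, 2056: Wed, 2057: Thu, 2058: Fri, 2059: Sat ✓, 2060: Mon, 2061: Tue, 2062: Wed
Saturdays: 2042, 2053, 2059.

3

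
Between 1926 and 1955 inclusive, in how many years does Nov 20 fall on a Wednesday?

Day of week of November 20 in each year:
1926: Sat, 1927: Sun, 1928: Tue, 1929: Wed ✓, 1930: Thu, 1931: Fri, 1932: Sun, 1933: Mon, 1934: Tue, 1935: Wed ✓, 1936: Fri, 1937: Sat, 1938: Sun, 1939: Mon, 1940: Wed ✓, 1941: Thu, 1942: Fri, 1943: Sat, 1944: Mon, 1945: Tue, 1946: Wed ✓, 1947: Thu, 1948: Sat, 1949: Sun, 1950: Mon, 1951: Tue, 1952: Thu, 1953: Fri, 1954: Sat, 1955: Sun
Wednesdays: 1929, 1935, 1940, 1946.

4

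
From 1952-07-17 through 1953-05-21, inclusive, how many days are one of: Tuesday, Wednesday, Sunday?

132

1952-07-17 is a Thursday.
The range spans 309 days (inclusive of both endpoints).
309 = 7 × 44 + 1, so there are 44 full weeks plus 1 extra day.
Each full week contributes 3 days from the set (Tue, Wed, Sun): 44 × 3 = 132.
The 1 extra day is Thursday — none qualify.
Total: 132 + 0 = 132.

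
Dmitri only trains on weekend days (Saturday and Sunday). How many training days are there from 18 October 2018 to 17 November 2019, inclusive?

18 October 2018 is a Thursday.
That's 396 days from start to end, counting both.
396 = 7 × 56 + 4, so there are 56 full weeks plus 4 extra days.
Each full week contributes 2 weekend days (Sat, Sun): 56 × 2 = 112.
The 4 extra days are Thursday, Friday, Saturday, Sunday — 2 of them qualify.
Total: 112 + 2 = 114.

114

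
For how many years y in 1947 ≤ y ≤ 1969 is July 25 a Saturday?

Day of week of July 25 in each year:
1947: Fri, 1948: Sun, 1949: Mon, 1950: Tue, 1951: Wed, 1952: Fri, 1953: Sat ✓, 1954: Sun, 1955: Mon, 1956: Wed, 1957: Thu, 1958: Fri, 1959: Sat ✓, 1960: Mon, 1961: Tue, 1962: Wed, 1963: Thu, 1964: Sat ✓, 1965: Sun, 1966: Mon, 1967: Tue, 1968: Thu, 1969: Fri
Saturdays: 1953, 1959, 1964.

3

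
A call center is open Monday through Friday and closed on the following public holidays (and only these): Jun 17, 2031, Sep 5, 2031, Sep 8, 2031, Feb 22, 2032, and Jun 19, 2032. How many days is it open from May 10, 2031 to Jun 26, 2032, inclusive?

292

May 10, 2031 is a Saturday.
From May 10, 2031 to Jun 26, 2032 is 414 days inclusive.
414 = 7 × 59 + 1, so there are 59 full weeks plus 1 extra day.
Each full week contributes 5 weekdays (Mon–Fri): 59 × 5 = 295.
The 1 extra day is Sat — none qualify.
Total: 295 + 0 = 295.
Holidays: Jun 17, 2031 (Tue); Sep 5, 2031 (Fri); Sep 8, 2031 (Mon); Feb 22, 2032 (Sun); Jun 19, 2032 (Sat).
3 of the 5 holidays fall on weekdays; the rest are weekends and were already excluded.
Business days: 295 − 3 = 292.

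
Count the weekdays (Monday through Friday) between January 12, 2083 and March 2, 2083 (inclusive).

36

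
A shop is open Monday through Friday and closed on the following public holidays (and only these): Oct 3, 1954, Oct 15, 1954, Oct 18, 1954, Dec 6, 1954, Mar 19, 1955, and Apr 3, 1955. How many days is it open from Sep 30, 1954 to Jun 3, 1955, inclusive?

Sep 30, 1954 is a Thursday.
From Sep 30, 1954 to Jun 3, 1955 is 247 days inclusive.
247 = 7 × 35 + 2, so there are 35 full weeks plus 2 extra days.
Each full week contributes 5 weekdays (Mon–Fri): 35 × 5 = 175.
The 2 extra days are Thursday, Friday — 2 of them qualify.
Total: 175 + 2 = 177.
Holidays: Oct 3, 1954 (Sun); Oct 15, 1954 (Fri); Oct 18, 1954 (Mon); Dec 6, 1954 (Mon); Mar 19, 1955 (Sat); Apr 3, 1955 (Sun).
3 of the 6 holidays fall on weekdays; the rest are weekends and were already excluded.
Business days: 177 − 3 = 174.

174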